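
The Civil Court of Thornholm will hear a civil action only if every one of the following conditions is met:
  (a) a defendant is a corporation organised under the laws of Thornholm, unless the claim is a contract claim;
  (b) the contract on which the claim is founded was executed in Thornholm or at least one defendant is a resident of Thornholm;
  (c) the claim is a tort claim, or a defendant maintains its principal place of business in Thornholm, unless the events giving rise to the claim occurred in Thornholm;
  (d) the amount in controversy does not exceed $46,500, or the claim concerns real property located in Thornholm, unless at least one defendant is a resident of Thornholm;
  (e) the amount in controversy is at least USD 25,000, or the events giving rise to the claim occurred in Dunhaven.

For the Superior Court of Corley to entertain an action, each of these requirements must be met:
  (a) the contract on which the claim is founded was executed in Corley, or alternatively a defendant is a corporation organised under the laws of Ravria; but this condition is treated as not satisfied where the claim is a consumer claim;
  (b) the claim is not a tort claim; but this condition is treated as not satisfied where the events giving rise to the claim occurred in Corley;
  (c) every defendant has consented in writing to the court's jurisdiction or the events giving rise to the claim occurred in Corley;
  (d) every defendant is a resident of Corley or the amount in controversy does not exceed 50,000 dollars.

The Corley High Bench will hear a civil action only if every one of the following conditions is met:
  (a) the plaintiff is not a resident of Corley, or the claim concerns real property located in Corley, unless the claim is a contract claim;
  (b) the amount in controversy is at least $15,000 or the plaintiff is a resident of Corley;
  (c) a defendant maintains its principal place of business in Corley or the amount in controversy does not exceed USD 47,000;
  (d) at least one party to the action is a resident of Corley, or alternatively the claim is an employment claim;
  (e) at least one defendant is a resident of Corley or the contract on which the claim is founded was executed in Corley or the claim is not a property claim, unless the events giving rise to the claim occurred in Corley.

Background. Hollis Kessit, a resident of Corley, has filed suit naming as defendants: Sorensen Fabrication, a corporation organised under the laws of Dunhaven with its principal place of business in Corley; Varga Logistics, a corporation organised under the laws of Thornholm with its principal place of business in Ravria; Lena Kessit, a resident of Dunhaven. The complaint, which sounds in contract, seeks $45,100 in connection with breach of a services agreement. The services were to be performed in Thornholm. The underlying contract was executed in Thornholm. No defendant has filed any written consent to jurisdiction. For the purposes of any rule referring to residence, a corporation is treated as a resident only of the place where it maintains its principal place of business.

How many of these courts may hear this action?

The Civil Court of Thornholm:
  (a) Varga Logistics is organised under the laws of Thornholm. Condition met.
  (b) The contract was executed in Thornholm, which satisfies one of the alternatives. Condition met.
  (c) The claim is a contract claim, not a tort claim; the corporate defendant(s) have their principal place of business in Corley, Ravria, not Thornholm — every alternative fails. But the operative events occurred in Thornholm, and the 'unless' clause therefore excuses the requirement. Condition met.
  (d) The amount in controversy is $45,100, within the $46,500 ceiling, so this disjunct is met. Condition met.
  (e) The amount in controversy is USD 45,100, which meets the $25,000 floor — that alternative is enough. Satisfied.
  → All conditions met; jurisdiction exists.
The Superior Court of Corley:
  (a) The contract was executed in Thornholm, not Corley; the corporate defendant(s) are organised in Dunhaven, Thornholm, not Ravria — every alternative fails. Not met.
  (b) The claim is a contract claim, not a tort claim. The carve-out does not apply: the operative events occurred in Thornholm, not Corley. Satisfied.
  (c) No such written consent has been filed; the operative events occurred in Thornholm, not Corley — no alternative holds. Not met.
  (d) The amount in controversy is USD 45,100, within the $50,000 ceiling, so one alternative holds. Satisfied.
  → No jurisdiction.
The Corley High Bench:
  (a) The plaintiff resides in Corley; the claim does not concern real property — none of the alternatives is met. The proviso rescues it, though: the claim is a contract claim. Condition met.
  (b) The amount in controversy is $45,100, which meets the $15,000 floor, so one alternative holds. Met.
  (c) Sorensen Fabrication has its principal place of business in Corley — that alternative is enough. Condition met.
  (d) Hollis Kessit resides in Corley, so this disjunct is met. Met.
  (e) Sorensen Fabrication resides in Corley, so one alternative holds. Condition met.
  → All conditions met; jurisdiction exists.
Courts with jurisdiction: the Civil Court of Thornholm, the Corley High Bench — 2 in total.

2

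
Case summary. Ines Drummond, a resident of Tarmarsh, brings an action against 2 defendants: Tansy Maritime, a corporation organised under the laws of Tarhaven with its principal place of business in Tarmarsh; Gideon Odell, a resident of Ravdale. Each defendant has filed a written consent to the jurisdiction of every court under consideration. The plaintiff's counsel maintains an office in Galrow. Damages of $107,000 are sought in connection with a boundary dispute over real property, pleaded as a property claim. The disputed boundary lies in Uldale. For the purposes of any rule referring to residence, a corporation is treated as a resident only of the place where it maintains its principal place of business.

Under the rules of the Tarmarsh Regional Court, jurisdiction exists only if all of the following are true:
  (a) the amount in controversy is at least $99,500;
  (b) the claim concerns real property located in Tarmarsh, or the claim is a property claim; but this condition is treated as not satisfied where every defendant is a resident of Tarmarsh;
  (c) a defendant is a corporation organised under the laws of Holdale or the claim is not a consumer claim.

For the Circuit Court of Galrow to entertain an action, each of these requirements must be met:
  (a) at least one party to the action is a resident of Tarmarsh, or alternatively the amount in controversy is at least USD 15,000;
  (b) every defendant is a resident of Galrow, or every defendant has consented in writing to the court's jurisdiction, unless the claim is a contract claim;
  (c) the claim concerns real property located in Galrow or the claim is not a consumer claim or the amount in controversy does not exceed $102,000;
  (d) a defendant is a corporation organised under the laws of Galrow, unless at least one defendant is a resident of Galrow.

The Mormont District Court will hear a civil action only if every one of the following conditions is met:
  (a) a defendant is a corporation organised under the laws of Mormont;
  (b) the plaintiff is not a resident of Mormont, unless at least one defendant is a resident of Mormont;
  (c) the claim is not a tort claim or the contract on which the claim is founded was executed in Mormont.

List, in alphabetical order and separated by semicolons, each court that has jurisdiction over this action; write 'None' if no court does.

the Tarmarsh Regional Court

The Tarmarsh Regional Court:
  (a) The amount in controversy is 107,000 dollars, which meets the $99,500 floor. Satisfied.
  (b) The claim is a property claim, so one alternative holds. And the carve-out is inapplicable — the defendants reside as follows — Tansy Maritime in Tarmarsh, Gideon Odell in Ravdale — not all in Tarmarsh. Met.
  (c) The claim is a property claim, not a consumer claim, so this disjunct is met. Met.
  → The court has jurisdiction.
The Circuit Court of Galrow:
  (a) Ines Drummond resides in Tarmarsh, which satisfies one of the alternatives. Condition met.
  (b) Every defendant has filed written consent, which satisfies one of the alternatives. Condition met.
  (c) The claim is a property claim, not a consumer claim, which satisfies one of the alternatives. Satisfied.
  (d) The corporate defendant(s) are organised in Tarhaven, not Galrow. And no defendant resides in Galrow (they reside in Tarmarsh, Ravdale), so the proviso does not save it. Fails.
  → Not every requirement is met — no jurisdiction.
The Mormont District Court:
  (a) The corporate defendant(s) are organised in Tarhaven, not Mormont. Condition not met.
  (b) The plaintiff resides in Tarmarsh, which is not Mormont. Met.
  (c) The claim is a property claim, not a tort claim, so this disjunct is met. Satisfied.
  → Not every requirement is met — no jurisdiction.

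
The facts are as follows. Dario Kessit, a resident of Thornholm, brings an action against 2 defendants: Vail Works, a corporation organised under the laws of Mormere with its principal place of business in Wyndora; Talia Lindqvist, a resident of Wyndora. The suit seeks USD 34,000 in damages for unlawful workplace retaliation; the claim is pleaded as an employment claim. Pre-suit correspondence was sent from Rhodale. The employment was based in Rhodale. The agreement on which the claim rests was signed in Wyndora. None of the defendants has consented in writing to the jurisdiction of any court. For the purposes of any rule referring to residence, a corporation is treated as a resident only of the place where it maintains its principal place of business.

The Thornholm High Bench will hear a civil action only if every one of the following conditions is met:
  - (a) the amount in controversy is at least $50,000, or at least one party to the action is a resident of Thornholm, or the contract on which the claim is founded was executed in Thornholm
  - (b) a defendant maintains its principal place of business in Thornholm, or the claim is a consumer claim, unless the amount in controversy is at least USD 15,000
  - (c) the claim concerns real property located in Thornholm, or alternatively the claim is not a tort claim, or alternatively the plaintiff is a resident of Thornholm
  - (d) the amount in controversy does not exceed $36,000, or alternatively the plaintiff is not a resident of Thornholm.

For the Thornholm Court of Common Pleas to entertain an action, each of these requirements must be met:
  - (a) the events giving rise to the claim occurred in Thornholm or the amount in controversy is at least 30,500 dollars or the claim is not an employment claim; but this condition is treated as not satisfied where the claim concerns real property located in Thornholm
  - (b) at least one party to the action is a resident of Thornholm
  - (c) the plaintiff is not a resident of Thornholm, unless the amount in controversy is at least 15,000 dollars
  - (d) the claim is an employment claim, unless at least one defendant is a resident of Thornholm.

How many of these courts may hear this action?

The Thornholm High Bench:
  (a) Dario Kessit resides in Thornholm — that alternative is enough. Met.
  (b) The corporate defendant(s) have their principal place of business in Wyndora, not Thornholm; the claim is an employment claim, not a consumer claim — every alternative fails. But the amount in controversy is 34,000 dollars, which meets the $15,000 floor, and the 'unless' clause therefore excuses the requirement. Satisfied.
  (c) The claim is an employment claim, not a tort claim, so this disjunct is met. Condition met.
  (d) The amount in controversy is 34,000 dollars, within the 36,000 dollars ceiling, so this disjunct is met. Condition met.
  → All conditions met; jurisdiction exists.
The Thornholm Court of Common Pleas:
  (a) The amount in controversy is 34,000 dollars, which meets the USD 30,500 floor — that alternative is enough. The exception is not triggered, since the claim does not concern real property. Condition met.
  (b) Dario Kessit resides in Thornholm. Condition met.
  (c) The plaintiff resides in Thornholm. But the amount in controversy is USD 34,000, which meets the USD 15,000 floor, and the 'unless' clause therefore excuses the requirement. Condition met.
  (d) The claim is an employment claim. Met.
  → Every requirement is satisfied — jurisdiction.
Courts with jurisdiction: the Thornholm High Bench, the Thornholm Court of Common Pleas — 2 in total.

2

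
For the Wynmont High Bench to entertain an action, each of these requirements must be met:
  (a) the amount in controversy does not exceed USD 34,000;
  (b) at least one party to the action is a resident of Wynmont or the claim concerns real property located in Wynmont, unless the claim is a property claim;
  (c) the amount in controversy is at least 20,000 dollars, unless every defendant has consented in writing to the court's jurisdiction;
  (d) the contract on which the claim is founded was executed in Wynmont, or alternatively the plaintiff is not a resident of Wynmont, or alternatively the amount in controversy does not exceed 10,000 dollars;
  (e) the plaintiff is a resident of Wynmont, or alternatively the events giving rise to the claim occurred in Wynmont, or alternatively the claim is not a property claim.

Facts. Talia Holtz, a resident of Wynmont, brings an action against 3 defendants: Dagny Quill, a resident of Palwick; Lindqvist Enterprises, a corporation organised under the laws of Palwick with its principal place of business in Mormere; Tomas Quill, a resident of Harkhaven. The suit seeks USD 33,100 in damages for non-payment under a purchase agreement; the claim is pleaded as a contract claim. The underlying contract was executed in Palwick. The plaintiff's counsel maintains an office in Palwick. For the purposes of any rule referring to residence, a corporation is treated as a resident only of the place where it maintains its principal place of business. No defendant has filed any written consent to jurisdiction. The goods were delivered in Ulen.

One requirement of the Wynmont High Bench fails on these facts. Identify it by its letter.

The Wynmont High Bench:
  (a) The amount in controversy is USD 33,100, within the 34,000 dollars ceiling. Satisfied.
  (b) Talia Holtz resides in Wynmont, which satisfies one of the alternatives. Condition met.
  (c) The amount in controversy is USD 33,100, which meets the USD 20,000 floor. Met.
  (d) The contract was executed in Palwick, not Wynmont; the plaintiff resides in Wynmont; the amount in controversy is 33,100 dollars, above the USD 10,000 ceiling — every alternative fails. Not met.
  (e) The plaintiff resides in Wynmont, which satisfies one of the alternatives. Met.
Only condition (d) fails.

(d)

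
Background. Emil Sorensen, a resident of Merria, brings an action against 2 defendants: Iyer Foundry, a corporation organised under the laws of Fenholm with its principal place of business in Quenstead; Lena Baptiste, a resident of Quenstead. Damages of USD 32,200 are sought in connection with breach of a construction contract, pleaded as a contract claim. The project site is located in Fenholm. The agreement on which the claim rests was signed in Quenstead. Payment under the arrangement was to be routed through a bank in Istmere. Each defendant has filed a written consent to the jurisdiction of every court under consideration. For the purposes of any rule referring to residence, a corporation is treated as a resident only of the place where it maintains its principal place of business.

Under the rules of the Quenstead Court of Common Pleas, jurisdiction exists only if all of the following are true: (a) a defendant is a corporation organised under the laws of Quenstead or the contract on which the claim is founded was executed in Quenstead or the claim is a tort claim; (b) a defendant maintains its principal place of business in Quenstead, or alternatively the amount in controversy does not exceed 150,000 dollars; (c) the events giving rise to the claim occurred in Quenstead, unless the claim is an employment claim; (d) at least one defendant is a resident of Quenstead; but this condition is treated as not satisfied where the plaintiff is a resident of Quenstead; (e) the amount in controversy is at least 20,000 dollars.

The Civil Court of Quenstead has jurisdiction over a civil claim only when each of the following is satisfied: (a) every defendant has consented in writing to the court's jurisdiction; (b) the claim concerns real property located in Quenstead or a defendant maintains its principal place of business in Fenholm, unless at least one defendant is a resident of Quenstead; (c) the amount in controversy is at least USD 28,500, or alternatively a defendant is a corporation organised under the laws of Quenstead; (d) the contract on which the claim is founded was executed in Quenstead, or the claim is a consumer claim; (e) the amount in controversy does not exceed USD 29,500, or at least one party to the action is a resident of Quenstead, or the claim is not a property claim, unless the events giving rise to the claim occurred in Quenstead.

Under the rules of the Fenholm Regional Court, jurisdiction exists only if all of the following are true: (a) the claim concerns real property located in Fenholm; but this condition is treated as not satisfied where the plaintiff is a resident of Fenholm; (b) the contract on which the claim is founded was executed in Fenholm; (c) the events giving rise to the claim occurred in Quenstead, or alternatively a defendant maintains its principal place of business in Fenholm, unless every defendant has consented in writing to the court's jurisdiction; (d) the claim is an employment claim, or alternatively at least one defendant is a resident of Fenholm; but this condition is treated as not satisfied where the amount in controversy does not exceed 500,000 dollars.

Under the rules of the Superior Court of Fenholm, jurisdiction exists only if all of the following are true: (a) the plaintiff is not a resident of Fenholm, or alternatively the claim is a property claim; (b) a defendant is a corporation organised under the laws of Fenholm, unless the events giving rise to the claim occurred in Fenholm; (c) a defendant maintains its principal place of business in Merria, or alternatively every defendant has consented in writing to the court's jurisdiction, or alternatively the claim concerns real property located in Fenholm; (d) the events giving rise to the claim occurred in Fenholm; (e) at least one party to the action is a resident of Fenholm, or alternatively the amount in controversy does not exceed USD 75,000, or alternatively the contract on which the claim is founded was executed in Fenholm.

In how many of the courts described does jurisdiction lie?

The Quenstead Court of Common Pleas:
  (a) The contract was executed in Quenstead, so this disjunct is met. Met.
  (b) Iyer Foundry has its principal place of business in Quenstead — that alternative is enough. Condition met.
  (c) The operative events occurred in Fenholm, not Quenstead. And the claim is a contract claim, not an employment claim, so the proviso does not save it. Fails.
  (d) Iyer Foundry resides in Quenstead. And the carve-out is inapplicable — the plaintiff resides in Merria, not Quenstead. Met.
  (e) The amount in controversy is 32,200 dollars, which meets the 20,000 dollars floor. Met.
  → Not every requirement is met — no jurisdiction.
The Civil Court of Quenstead:
  (a) Every defendant has filed written consent. Condition met.
  (b) The claim does not concern real property; the corporate defendant(s) have their principal place of business in Quenstead, not Fenholm — every alternative fails. The proviso rescues it, though: Iyer Foundry resides in Quenstead. Satisfied.
  (c) The amount in controversy is $32,200, which meets the $28,500 floor, so one alternative holds. Met.
  (d) The contract was executed in Quenstead, so this disjunct is met. Condition met.
  (e) Iyer Foundry resides in Quenstead, so one alternative holds. Satisfied.
  → The court has jurisdiction.
The Fenholm Regional Court:
  (a) The claim does not concern real property. Not satisfied.
  (b) The contract was executed in Quenstead, not Fenholm. Fails.
  (c) The operative events occurred in Fenholm, not Quenstead; the corporate defendant(s) have their principal place of business in Quenstead, not Fenholm — no alternative holds. But every defendant has filed written consent, and the 'unless' clause therefore excuses the requirement. Condition met.
  (d) The claim is a contract claim, not an employment claim; no defendant resides in Fenholm (they reside in Quenstead, Quenstead) — every alternative fails. Not met.
  → No jurisdiction.
The Superior Court of Fenholm:
  (a) The plaintiff resides in Merria, which is not Fenholm, so this disjunct is met. Met.
  (b) Iyer Foundry is organised under the laws of Fenholm. Satisfied.
  (c) Every defendant has filed written consent, so one alternative holds. Met.
  (d) The operative events occurred in Fenholm. Met.
  (e) The amount in controversy is $32,200, within the 75,000 dollars ceiling — that alternative is enough. Condition met.
  → Every requirement is satisfied — jurisdiction.
Courts with jurisdiction: the Civil Court of Quenstead, the Superior Court of Fenholm — 2 in total.

2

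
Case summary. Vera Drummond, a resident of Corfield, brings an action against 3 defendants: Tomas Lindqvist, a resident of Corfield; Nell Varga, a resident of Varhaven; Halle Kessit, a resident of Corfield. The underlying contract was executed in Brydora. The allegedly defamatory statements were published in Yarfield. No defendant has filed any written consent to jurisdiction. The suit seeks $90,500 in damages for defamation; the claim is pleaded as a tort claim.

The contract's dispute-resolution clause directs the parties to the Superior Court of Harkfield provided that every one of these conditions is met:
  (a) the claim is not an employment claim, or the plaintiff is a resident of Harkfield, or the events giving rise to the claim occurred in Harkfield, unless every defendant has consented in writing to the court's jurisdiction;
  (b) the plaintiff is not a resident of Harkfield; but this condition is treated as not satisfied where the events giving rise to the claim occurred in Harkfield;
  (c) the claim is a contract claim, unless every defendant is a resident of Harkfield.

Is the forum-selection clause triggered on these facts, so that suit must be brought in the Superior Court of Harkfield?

No

The Superior Court of Harkfield:
  (a) The claim is a tort claim, not an employment claim, which satisfies one of the alternatives. Met.
  (b) The plaintiff resides in Corfield, which is not Harkfield. The carve-out does not apply: the operative events occurred in Yarfield, not Harkfield. Condition met.
  (c) The claim is a tort claim, not a contract claim. The proviso offers no rescue either, since the defendants reside as follows — Tomas Lindqvist in Corfield, Nell Varga in Varhaven, Halle Kessit in Corfield — not all in Harkfield. Not met.
  → The clause does not apply.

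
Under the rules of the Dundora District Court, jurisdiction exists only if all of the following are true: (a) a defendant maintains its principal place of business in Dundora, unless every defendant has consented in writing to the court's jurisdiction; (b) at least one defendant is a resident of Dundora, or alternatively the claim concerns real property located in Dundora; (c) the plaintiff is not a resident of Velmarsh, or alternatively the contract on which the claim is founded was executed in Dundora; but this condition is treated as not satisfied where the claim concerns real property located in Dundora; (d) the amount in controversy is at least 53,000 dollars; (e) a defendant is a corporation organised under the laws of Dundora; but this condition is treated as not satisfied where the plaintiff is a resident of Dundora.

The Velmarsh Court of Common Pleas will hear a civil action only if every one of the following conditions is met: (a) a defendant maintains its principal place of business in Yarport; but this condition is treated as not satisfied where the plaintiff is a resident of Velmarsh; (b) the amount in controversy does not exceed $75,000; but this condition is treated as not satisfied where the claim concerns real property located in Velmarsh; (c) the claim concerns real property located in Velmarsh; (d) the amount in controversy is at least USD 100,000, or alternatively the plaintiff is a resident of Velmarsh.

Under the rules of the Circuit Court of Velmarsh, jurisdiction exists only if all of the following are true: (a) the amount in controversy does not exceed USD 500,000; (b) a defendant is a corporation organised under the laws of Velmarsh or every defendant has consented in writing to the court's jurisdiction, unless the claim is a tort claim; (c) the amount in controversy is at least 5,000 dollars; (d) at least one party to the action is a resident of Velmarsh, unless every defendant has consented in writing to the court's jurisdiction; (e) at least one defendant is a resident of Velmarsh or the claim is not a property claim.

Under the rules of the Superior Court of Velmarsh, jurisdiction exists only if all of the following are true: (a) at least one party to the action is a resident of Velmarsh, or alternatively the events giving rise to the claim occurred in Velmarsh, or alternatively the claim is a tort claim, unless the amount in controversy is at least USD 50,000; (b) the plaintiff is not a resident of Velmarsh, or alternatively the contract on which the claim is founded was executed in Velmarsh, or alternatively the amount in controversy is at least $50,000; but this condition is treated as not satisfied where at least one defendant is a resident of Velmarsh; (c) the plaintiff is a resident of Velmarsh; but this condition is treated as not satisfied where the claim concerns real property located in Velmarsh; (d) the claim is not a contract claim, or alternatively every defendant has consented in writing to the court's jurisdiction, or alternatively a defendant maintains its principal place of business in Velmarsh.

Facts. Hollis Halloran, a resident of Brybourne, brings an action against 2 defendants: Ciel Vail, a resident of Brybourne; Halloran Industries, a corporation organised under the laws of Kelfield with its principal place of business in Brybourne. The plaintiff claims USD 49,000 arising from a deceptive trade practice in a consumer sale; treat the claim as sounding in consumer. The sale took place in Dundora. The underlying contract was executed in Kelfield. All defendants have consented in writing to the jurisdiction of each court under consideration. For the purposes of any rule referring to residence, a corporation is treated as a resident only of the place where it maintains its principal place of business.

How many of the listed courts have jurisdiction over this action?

The Dundora District Court:
  (a) The corporate defendant(s) have their principal place of business in Brybourne, not Dundora. The proviso rescues it, though: every defendant has filed written consent. Satisfied.
  (b) No defendant resides in Dundora (they reside in Brybourne, Brybourne); the claim does not concern real property — none of the alternatives is met. Fails.
  (c) The plaintiff resides in Brybourne, which is not Velmarsh — that alternative is enough. And the carve-out is inapplicable — the claim does not concern real property. Met.
  (d) The amount in controversy is USD 49,000, below the $53,000 floor. Fails.
  (e) The corporate defendant(s) are organised in Kelfield, not Dundora. Not met.
  → At least one condition fails; no jurisdiction.
The Velmarsh Court of Common Pleas:
  (a) The corporate defendant(s) have their principal place of business in Brybourne, not Yarport. Not met.
  (b) The amount in controversy is 49,000 dollars, within the USD 75,000 ceiling. The exception is not triggered, since the claim does not concern real property. Condition met.
  (c) The claim does not concern real property. Not met.
  (d) The amount in controversy is USD 49,000, below the $100,000 floor; the plaintiff resides in Brybourne, not Velmarsh — every alternative fails. Not met.
  → Not every requirement is met — no jurisdiction.
The Circuit Court of Velmarsh:
  (a) The amount in controversy is USD 49,000, within the $500,000 ceiling. Met.
  (b) Every defendant has filed written consent, so one alternative holds. Satisfied.
  (c) The amount in controversy is 49,000 dollars, which meets the 5,000 dollars floor. Condition met.
  (d) No party resides in Velmarsh. However, every defendant has filed written consent, so the 'unless' proviso supplies this condition. Satisfied.
  (e) The claim is a consumer claim, not a property claim, so one alternative holds. Met.
  → Every requirement is satisfied — jurisdiction.
The Superior Court of Velmarsh:
  (a) No party resides in Velmarsh; the operative events occurred in Dundora, not Velmarsh; the claim is a consumer claim, not a tort claim — every alternative fails. And the amount in controversy is USD 49,000, below the 50,000 dollars floor, so the proviso does not save it. Fails.
  (b) The plaintiff resides in Brybourne, which is not Velmarsh, which satisfies one of the alternatives. The exception is not triggered, since no defendant resides in Velmarsh (they reside in Brybourne, Brybourne). Condition met.
  (c) The plaintiff resides in Brybourne, not Velmarsh. Fails.
  (d) The claim is a consumer claim, not a contract claim, so one alternative holds. Satisfied.
  → No jurisdiction.
Courts with jurisdiction: the Circuit Court of Velmarsh — 1 in total.

1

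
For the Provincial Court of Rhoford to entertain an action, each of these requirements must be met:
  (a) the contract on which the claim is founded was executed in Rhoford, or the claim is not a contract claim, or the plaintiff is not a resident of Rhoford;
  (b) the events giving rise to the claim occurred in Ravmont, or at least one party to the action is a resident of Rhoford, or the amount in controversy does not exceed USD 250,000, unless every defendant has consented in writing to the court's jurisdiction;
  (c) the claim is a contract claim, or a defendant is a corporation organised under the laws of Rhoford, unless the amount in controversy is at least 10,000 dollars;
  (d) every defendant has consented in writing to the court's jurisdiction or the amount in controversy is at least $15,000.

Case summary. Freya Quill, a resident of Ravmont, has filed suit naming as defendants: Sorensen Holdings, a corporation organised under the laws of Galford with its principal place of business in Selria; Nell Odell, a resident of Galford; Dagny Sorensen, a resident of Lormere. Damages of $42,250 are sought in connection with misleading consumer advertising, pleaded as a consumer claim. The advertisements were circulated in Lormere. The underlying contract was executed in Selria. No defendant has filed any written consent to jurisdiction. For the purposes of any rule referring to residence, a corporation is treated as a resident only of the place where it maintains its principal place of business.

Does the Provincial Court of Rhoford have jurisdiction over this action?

The Provincial Court of Rhoford:
  (a) The claim is a consumer claim, not a contract claim, so this disjunct is met. Met.
  (b) The amount in controversy is 42,250 dollars, within the 250,000 dollars ceiling, which satisfies one of the alternatives. Satisfied.
  (c) The claim is a consumer claim, not a contract claim; the corporate defendant(s) are organised in Galford, not Rhoford — every alternative fails. The proviso rescues it, though: the amount in controversy is 42,250 dollars, which meets the $10,000 floor. Met.
  (d) The amount in controversy is $42,250, which meets the USD 15,000 floor, so this disjunct is met. Satisfied.
  → All conditions met; jurisdiction exists.

Yes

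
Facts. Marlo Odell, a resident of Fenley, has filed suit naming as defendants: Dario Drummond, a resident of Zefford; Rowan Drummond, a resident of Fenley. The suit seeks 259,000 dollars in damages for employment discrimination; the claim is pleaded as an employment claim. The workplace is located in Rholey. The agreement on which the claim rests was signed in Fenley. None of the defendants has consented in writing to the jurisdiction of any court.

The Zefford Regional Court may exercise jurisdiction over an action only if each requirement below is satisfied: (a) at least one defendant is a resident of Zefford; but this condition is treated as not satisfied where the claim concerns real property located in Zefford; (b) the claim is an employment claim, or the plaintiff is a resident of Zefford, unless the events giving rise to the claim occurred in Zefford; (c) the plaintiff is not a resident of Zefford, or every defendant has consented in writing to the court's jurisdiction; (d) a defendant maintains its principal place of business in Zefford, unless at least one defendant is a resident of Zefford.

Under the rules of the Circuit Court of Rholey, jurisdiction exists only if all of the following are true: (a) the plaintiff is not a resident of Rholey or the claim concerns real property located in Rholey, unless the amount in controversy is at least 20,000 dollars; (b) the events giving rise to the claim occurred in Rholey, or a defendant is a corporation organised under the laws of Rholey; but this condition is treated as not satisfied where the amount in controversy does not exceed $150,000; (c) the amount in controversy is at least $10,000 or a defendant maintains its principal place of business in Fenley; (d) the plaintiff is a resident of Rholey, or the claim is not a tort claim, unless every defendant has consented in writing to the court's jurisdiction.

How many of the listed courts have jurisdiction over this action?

The Zefford Regional Court:
  (a) Dario Drummond resides in Zefford. The exception is not triggered, since the claim does not concern real property. Met.
  (b) The claim is an employment claim, which satisfies one of the alternatives. Satisfied.
  (c) The plaintiff resides in Fenley, which is not Zefford, so this disjunct is met. Met.
  (d) No defendant is a corporation. However, Dario Drummond resides in Zefford, so the 'unless' proviso supplies this condition. Met.
  → The court has jurisdiction.
The Circuit Court of Rholey:
  (a) The plaintiff resides in Fenley, which is not Rholey — that alternative is enough. Condition met.
  (b) The operative events occurred in Rholey, which satisfies one of the alternatives. The exception is not triggered, since the amount in controversy is USD 259,000, above the USD 150,000 ceiling. Met.
  (c) The amount in controversy is $259,000, which meets the USD 10,000 floor — that alternative is enough. Met.
  (d) The claim is an employment claim, not a tort claim, which satisfies one of the alternatives. Met.
  → The court has jurisdiction.
Courts with jurisdiction: the Zefford Regional Court, the Circuit Court of Rholey — 2 in total.

2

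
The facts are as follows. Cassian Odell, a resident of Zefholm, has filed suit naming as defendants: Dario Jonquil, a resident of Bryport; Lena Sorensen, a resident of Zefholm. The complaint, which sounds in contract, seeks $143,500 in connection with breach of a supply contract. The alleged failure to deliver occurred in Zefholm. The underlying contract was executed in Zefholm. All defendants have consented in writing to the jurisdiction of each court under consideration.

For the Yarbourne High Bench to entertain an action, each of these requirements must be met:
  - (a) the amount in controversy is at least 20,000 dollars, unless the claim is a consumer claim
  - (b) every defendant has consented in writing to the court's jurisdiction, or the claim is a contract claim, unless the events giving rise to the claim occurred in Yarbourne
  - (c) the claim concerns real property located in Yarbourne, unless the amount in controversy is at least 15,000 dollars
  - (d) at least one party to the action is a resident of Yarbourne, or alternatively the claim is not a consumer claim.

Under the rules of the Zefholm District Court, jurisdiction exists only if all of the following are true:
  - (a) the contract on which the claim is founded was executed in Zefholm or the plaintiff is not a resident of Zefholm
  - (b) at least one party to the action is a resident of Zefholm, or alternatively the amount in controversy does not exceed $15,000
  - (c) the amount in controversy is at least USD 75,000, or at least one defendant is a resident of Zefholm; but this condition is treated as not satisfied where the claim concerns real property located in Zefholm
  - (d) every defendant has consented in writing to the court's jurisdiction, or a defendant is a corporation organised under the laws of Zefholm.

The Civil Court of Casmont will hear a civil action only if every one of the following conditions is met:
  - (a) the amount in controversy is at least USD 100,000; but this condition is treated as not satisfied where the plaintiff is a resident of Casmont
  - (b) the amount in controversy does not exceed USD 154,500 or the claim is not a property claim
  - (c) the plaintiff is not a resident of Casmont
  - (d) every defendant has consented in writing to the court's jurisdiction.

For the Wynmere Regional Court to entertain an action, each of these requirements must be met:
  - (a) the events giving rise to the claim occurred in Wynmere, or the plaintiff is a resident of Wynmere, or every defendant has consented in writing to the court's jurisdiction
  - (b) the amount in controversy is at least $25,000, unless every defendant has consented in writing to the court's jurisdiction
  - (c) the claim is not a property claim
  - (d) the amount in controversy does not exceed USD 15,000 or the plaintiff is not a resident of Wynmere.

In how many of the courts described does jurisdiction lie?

4

The Yarbourne High Bench:
  (a) The amount in controversy is $143,500, which meets the $20,000 floor. Condition met.
  (b) Every defendant has filed written consent, so this disjunct is met. Condition met.
  (c) The claim does not concern real property. The proviso rescues it, though: the amount in controversy is $143,500, which meets the 15,000 dollars floor. Condition met.
  (d) The claim is a contract claim, not a consumer claim, which satisfies one of the alternatives. Met.
  → The court has jurisdiction.
The Zefholm District Court:
  (a) The contract was executed in Zefholm, so this disjunct is met. Met.
  (b) Cassian Odell resides in Zefholm — that alternative is enough. Met.
  (c) The amount in controversy is $143,500, which meets the $75,000 floor, which satisfies one of the alternatives. The exception is not triggered, since the claim does not concern real property. Met.
  (d) Every defendant has filed written consent, which satisfies one of the alternatives. Met.
  → Jurisdiction lies.
The Civil Court of Casmont:
  (a) The amount in controversy is 143,500 dollars, which meets the USD 100,000 floor. The carve-out does not apply: the plaintiff resides in Zefholm, not Casmont. Satisfied.
  (b) The amount in controversy is USD 143,500, within the 154,500 dollars ceiling — that alternative is enough. Satisfied.
  (c) The plaintiff resides in Zefholm, which is not Casmont. Satisfied.
  (d) Every defendant has filed written consent. Met.
  → The court has jurisdiction.
The Wynmere Regional Court:
  (a) Every defendant has filed written consent, which satisfies one of the alternatives. Satisfied.
  (b) The amount in controversy is $143,500, which meets the $25,000 floor. Met.
  (c) The claim is a contract claim, not a property claim. Met.
  (d) The plaintiff resides in Zefholm, which is not Wynmere, so this disjunct is met. Condition met.
  → All conditions met; jurisdiction exists.
Courts with jurisdiction: the Yarbourne High Bench, the Zefholm District Court, the Civil Court of Casmont, the Wynmere Regional Court — 4 in total.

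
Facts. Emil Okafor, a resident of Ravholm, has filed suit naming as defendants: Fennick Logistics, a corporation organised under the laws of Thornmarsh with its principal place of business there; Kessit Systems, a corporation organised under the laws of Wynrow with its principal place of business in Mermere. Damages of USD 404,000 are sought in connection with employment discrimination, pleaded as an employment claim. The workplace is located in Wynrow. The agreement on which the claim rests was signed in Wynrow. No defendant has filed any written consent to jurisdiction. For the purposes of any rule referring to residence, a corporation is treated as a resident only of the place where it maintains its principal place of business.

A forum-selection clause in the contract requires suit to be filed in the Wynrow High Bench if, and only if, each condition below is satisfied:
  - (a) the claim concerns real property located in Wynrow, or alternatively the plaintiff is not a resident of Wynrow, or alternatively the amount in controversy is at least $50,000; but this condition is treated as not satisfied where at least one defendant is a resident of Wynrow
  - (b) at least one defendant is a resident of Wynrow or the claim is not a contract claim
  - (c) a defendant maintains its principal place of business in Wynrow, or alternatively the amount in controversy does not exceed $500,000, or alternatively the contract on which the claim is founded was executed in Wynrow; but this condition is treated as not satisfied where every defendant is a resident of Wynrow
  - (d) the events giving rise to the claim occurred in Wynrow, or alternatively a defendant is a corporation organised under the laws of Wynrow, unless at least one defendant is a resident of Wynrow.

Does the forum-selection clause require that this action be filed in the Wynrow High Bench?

The Wynrow High Bench:
  (a) The plaintiff resides in Ravholm, which is not Wynrow, so one alternative holds. The carve-out does not apply: no defendant resides in Wynrow (they reside in Thornmarsh, Mermere). Satisfied.
  (b) The claim is an employment claim, not a contract claim, so this disjunct is met. Condition met.
  (c) The amount in controversy is 404,000 dollars, within the $500,000 ceiling, so one alternative holds. The exception is not triggered, since the defendants reside as follows — Fennick Logistics in Thornmarsh, Kessit Systems in Mermere — not all in Wynrow. Condition met.
  (d) The operative events occurred in Wynrow — that alternative is enough. Met.
  → Forum clause is triggered.

Yes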